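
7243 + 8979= 16222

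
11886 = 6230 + 5656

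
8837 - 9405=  - 568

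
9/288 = 1/32 = 0.03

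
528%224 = 80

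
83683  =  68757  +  14926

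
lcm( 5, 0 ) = 0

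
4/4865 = 4/4865  =  0.00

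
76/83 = 76/83  =  0.92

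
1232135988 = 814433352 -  - 417702636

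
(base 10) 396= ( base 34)BM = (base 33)c0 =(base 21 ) ii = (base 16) 18c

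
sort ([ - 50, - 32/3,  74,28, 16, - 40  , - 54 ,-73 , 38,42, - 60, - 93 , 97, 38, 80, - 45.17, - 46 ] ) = [ - 93,  -  73, - 60 ,- 54, - 50, - 46,-45.17, - 40, - 32/3,16,28,  38, 38,  42, 74,80, 97]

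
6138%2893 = 352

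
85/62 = 1 + 23/62=1.37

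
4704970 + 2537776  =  7242746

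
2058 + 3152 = 5210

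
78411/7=78411/7= 11201.57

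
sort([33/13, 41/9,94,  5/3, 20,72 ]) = [ 5/3,  33/13, 41/9, 20, 72, 94]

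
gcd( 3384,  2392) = 8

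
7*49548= 346836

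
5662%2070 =1522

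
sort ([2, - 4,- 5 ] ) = [-5, - 4,  2]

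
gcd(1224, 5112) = 72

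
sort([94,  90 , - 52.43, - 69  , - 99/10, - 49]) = [ - 69, - 52.43, - 49, - 99/10,90,94] 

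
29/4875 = 29/4875 =0.01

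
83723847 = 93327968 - 9604121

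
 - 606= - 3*202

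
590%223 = 144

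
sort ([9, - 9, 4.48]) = [ - 9,4.48, 9]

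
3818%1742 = 334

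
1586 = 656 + 930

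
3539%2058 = 1481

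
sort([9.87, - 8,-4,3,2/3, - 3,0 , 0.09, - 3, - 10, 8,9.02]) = [ - 10, - 8,-4,-3, - 3, 0,0.09,2/3,3,8,9.02, 9.87] 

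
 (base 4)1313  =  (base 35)3E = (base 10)119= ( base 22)59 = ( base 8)167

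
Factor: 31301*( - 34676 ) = - 2^2*113^1*277^1*8669^1 =-  1085393476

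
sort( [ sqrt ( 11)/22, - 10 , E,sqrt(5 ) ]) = [ - 10 , sqrt(11) /22,  sqrt( 5 ) , E]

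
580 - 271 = 309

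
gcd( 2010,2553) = 3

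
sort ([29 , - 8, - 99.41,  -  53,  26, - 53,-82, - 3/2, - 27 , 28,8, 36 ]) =[ - 99.41, - 82,- 53,  -  53, - 27,  -  8,  -  3/2,8, 26,28,29, 36 ] 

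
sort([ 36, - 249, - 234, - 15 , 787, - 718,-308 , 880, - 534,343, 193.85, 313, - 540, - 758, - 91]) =[ - 758, - 718,-540, - 534, - 308, - 249, - 234, - 91, - 15,36,  193.85, 313 , 343,787,880]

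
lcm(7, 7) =7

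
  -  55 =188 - 243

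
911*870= 792570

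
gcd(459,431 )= 1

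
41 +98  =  139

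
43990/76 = 21995/38 = 578.82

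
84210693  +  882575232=966785925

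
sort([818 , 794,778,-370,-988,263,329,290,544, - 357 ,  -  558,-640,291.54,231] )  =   [- 988,- 640, - 558, - 370 ,-357,231,263,290,291.54,329,544,778, 794,  818 ]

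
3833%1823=187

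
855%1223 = 855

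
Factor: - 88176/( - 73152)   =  2^(-2)*3^( - 1)*11^1*127^( - 1) * 167^1  =  1837/1524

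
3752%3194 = 558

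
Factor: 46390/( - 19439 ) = - 2^1*5^1 * 7^(  -  1)*2777^( - 1 )*4639^1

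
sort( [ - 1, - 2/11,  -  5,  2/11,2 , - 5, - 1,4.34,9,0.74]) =[  -  5 ,  -  5, - 1, - 1, - 2/11,  2/11,0.74, 2, 4.34, 9]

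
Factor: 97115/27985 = 19423/5597 = 29^(-1)*193^(-1)*19423^1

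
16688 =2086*8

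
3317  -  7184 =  -3867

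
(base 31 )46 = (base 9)154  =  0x82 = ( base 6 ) 334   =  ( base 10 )130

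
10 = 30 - 20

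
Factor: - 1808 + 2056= 2^3 * 31^1 = 248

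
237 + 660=897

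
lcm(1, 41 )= 41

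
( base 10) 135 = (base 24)5f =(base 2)10000111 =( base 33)43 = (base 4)2013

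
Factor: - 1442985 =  - 3^1*5^1*96199^1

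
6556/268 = 24 + 31/67 = 24.46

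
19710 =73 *270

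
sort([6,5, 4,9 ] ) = [ 4, 5, 6,9 ] 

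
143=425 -282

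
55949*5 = 279745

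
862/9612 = 431/4806=   0.09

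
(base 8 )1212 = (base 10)650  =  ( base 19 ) 1f4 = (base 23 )156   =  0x28A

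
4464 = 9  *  496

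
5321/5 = 5321/5 = 1064.20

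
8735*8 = 69880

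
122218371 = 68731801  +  53486570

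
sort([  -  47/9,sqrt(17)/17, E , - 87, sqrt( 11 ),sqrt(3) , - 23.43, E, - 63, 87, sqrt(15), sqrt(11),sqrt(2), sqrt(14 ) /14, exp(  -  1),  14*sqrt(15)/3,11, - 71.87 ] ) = [ - 87, - 71.87,-63, - 23.43, - 47/9,sqrt (17)/17, sqrt(14)/14,  exp( - 1) , sqrt(2),sqrt( 3), E, E, sqrt(11 ) , sqrt(11), sqrt( 15),  11,14*sqrt(15 ) /3, 87] 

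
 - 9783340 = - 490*19966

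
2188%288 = 172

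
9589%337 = 153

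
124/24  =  5 + 1/6 = 5.17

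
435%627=435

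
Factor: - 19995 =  - 3^1* 5^1* 31^1*43^1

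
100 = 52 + 48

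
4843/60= 80+43/60=80.72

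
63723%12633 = 558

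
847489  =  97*8737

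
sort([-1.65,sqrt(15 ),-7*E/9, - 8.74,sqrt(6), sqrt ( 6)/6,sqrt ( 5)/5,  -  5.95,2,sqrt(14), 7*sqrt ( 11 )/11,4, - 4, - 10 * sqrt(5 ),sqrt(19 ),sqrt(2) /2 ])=[ - 10*sqrt( 5),-8.74,-5.95, - 4, - 7*E/9,-1.65 , sqrt( 6)/6,  sqrt(5)/5 , sqrt(2)/2,2,7*sqrt(11)/11,sqrt(6),sqrt(14 ),sqrt( 15), 4,sqrt( 19) ] 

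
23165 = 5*4633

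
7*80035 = 560245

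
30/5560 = 3/556 = 0.01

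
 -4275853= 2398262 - 6674115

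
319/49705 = 319/49705 = 0.01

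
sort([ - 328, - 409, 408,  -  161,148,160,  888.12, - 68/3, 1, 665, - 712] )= [-712,  -  409,  -  328, - 161,- 68/3,1,  148,  160,408,665,888.12] 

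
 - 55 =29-84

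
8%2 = 0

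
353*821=289813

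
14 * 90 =1260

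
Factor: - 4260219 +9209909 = 2^1*5^1*19^1*109^1*239^1 = 4949690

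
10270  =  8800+1470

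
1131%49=4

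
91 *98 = 8918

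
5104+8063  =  13167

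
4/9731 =4/9731 = 0.00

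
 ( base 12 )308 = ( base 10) 440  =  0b110111000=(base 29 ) F5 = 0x1b8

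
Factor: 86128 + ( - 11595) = 74533 =73^1*1021^1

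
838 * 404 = 338552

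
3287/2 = 1643 + 1/2 = 1643.50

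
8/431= 8/431 = 0.02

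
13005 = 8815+4190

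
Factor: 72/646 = 36/323 = 2^2 *3^2*17^( - 1) * 19^( - 1)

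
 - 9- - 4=-5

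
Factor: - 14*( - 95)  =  1330 = 2^1* 5^1*7^1*19^1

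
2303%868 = 567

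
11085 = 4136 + 6949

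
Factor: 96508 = 2^2*23^1*1049^1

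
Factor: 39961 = 89^1*449^1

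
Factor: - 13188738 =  - 2^1*3^1*103^1*21341^1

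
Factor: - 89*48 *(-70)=299040 = 2^5*3^1*5^1* 7^1*89^1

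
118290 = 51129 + 67161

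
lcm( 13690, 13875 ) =1026750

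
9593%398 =41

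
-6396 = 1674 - 8070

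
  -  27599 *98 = - 2704702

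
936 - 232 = 704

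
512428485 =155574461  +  356854024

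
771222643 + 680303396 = 1451526039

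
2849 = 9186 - 6337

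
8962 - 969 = 7993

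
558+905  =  1463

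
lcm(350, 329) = 16450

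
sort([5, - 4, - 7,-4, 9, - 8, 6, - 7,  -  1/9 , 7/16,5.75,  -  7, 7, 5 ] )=[-8,  -  7, - 7, - 7, - 4,-4, - 1/9, 7/16,5,5, 5.75, 6, 7, 9] 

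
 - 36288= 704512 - 740800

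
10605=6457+4148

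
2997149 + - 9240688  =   - 6243539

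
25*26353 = 658825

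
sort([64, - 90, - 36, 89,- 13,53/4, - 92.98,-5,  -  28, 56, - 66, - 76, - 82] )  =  [ - 92.98, - 90, - 82,-76, - 66, - 36, - 28, - 13, - 5, 53/4, 56,64,89]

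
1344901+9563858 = 10908759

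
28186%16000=12186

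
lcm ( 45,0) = 0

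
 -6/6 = -1 =- 1.00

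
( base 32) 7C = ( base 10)236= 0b11101100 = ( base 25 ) 9b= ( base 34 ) 6W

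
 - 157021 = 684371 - 841392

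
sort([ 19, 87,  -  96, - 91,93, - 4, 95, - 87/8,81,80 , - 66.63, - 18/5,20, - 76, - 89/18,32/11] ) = [ - 96, - 91, - 76, - 66.63, - 87/8 ,-89/18,-4, - 18/5,32/11,19,20,80,81,87, 93,95]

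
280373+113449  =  393822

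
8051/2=4025  +  1/2 = 4025.50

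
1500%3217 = 1500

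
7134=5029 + 2105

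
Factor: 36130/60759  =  2^1*3^( - 2)*5^1*43^( - 1 )*157^( - 1)*3613^1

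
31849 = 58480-26631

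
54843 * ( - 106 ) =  - 5813358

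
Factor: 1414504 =2^3*7^1 * 13^1*29^1*67^1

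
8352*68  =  567936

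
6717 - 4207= 2510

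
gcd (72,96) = 24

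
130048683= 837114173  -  707065490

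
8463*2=16926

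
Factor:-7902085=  - 5^1*1580417^1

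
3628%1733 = 162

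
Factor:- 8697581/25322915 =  - 5^ ( - 1)*19^ ( - 1)*43^( - 1) * 6199^ ( - 1)*8697581^1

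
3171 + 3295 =6466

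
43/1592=43/1592 =0.03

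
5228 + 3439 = 8667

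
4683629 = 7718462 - 3034833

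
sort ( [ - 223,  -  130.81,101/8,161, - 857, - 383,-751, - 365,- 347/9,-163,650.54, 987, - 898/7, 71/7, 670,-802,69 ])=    [ - 857,  -  802,  -  751, - 383, - 365, - 223, - 163, - 130.81, - 898/7 , - 347/9,  71/7, 101/8, 69, 161, 650.54, 670,987]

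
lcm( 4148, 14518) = 29036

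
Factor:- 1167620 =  - 2^2 *5^1*79^1 *739^1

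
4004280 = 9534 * 420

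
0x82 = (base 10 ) 130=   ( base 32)42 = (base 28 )4i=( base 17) 7B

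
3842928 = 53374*72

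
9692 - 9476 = 216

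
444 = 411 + 33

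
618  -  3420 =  - 2802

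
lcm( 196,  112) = 784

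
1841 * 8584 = 15803144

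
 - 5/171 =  - 1 + 166/171 = -0.03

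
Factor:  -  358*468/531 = - 18616/59 = - 2^3*13^1*59^( - 1)*179^1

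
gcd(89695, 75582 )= 1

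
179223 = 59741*3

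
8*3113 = 24904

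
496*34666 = 17194336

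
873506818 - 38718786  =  834788032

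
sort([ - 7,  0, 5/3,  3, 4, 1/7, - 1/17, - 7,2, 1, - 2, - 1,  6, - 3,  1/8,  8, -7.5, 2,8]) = [ - 7.5,- 7 ,- 7, - 3, - 2, - 1, - 1/17 , 0, 1/8,  1/7,1,5/3,2,  2 , 3, 4,6, 8 , 8]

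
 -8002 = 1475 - 9477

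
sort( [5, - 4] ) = [ - 4 , 5]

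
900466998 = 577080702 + 323386296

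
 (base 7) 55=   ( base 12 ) 34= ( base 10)40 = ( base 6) 104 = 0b101000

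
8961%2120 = 481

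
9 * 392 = 3528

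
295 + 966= 1261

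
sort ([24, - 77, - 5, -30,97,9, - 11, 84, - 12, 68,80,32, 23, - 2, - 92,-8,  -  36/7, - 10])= [ -92, - 77, - 30,  -  12,- 11, - 10,  -  8, - 36/7,-5, - 2, 9,23,24, 32,68, 80, 84,97 ] 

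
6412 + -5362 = 1050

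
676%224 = 4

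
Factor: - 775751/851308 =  - 2^( - 2)*19^1 * 40829^1*212827^( - 1) 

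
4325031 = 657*6583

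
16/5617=16/5617 = 0.00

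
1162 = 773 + 389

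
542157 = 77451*7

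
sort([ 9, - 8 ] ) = [-8, 9]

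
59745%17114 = 8403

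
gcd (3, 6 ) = 3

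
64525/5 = 12905 = 12905.00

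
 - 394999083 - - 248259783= - 146739300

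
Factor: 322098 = 2^1*3^1*7^1*7669^1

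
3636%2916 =720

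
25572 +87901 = 113473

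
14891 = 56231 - 41340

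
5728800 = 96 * 59675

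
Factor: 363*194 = 70422 = 2^1*3^1*11^2*97^1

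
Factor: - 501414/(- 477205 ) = 2^1 *3^1*  5^( - 1 )*193^1*433^1*95441^ ( - 1)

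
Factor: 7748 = 2^2*13^1*149^1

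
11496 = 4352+7144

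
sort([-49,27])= [ - 49, 27 ]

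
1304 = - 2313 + 3617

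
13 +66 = 79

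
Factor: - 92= - 2^2*23^1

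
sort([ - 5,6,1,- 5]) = [ - 5, - 5, 1,6 ] 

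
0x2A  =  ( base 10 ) 42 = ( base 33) 19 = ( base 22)1k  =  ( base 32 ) 1a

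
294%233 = 61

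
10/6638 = 5/3319= 0.00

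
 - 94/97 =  - 94/97 = - 0.97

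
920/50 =92/5 =18.40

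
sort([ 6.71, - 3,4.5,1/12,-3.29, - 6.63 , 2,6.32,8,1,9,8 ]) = [-6.63  ,  -  3.29 , - 3,1/12 , 1,2,4.5,6.32,6.71,8, 8, 9]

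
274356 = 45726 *6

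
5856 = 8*732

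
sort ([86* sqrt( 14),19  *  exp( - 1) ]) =[ 19 *exp (-1), 86*sqrt ( 14 ) ]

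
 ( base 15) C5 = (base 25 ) 7a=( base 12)135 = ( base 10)185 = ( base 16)B9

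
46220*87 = 4021140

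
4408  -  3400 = 1008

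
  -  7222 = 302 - 7524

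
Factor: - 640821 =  - 3^1*227^1*941^1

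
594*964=572616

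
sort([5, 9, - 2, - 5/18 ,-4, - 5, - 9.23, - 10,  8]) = [ -10, - 9.23, - 5, - 4 , - 2,-5/18,5,8 , 9]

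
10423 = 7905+2518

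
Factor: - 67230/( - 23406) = 135/47= 3^3*5^1*47^( - 1 )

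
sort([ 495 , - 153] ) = [  -  153,  495]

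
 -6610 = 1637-8247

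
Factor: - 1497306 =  - 2^1*3^1 * 61^1*4091^1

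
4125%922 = 437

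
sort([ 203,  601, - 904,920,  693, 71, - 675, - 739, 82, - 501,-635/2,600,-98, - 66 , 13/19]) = [ - 904, - 739, - 675 , - 501, -635/2,-98,- 66,13/19, 71,  82,203, 600,601,693 , 920]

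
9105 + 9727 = 18832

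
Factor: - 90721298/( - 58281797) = 2^1 *7^( - 1)*17^( - 1) *19^( - 1 )*149^( - 1) *173^( - 1 )*45360649^1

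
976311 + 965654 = 1941965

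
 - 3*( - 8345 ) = 25035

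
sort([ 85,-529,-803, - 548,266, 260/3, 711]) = [-803, - 548, -529, 85, 260/3,266, 711 ] 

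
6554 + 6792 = 13346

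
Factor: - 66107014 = -2^1*23^2 *62483^1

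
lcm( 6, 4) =12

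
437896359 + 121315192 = 559211551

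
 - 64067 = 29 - 64096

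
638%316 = 6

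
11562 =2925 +8637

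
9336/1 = 9336 = 9336.00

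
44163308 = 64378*686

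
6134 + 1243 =7377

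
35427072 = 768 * 46129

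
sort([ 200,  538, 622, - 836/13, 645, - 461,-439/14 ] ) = [-461, - 836/13,  -  439/14,200, 538,622,645] 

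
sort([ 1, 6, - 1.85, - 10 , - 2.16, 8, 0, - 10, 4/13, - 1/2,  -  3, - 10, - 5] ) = [ - 10, - 10, - 10, - 5,-3 , - 2.16, - 1.85,-1/2,0,  4/13, 1, 6,8 ]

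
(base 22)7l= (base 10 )175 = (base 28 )67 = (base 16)AF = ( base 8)257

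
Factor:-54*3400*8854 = -2^5*3^3 * 5^2*17^1 * 19^1*233^1 = - 1625594400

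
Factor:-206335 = -5^1 * 29^1*1423^1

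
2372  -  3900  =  -1528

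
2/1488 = 1/744 = 0.00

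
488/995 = 488/995  =  0.49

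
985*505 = 497425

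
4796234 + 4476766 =9273000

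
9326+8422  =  17748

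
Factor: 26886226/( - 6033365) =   -  2^1*5^(-1) * 13^(-1)*92821^( -1)*13443113^1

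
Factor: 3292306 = 2^1*1646153^1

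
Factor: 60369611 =60369611^1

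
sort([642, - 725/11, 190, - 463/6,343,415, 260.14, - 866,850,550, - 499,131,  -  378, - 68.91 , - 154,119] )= [  -  866, - 499,-378, - 154, - 463/6, - 68.91, - 725/11, 119,131, 190,260.14,343,415,550,642,850] 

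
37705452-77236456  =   - 39531004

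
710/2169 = 710/2169  =  0.33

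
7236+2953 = 10189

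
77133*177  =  13652541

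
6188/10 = 3094/5=618.80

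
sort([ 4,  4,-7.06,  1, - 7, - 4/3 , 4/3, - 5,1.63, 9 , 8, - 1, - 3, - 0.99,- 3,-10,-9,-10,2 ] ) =[ - 10 ,-10 , - 9, - 7.06,-7,-5, - 3,- 3, - 4/3, - 1,  -  0.99,1 , 4/3,1.63, 2 , 4,4, 8,9 ] 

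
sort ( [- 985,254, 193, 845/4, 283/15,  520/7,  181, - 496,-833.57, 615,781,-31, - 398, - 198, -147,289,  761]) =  [ - 985,-833.57, - 496 ,  -  398,-198,  -  147,-31, 283/15 , 520/7,181,  193,845/4, 254,  289, 615,761, 781]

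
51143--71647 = 122790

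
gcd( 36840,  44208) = 7368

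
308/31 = 9 + 29/31   =  9.94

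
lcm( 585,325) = 2925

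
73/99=73/99 = 0.74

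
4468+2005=6473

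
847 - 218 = 629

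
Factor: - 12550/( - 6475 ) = 502/259= 2^1*7^( - 1) *37^( - 1 ) * 251^1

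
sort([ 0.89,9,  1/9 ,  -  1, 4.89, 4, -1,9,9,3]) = [  -  1, - 1,1/9, 0.89,3,4, 4.89 , 9, 9 , 9]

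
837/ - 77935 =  - 837/77935 = -  0.01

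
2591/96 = 2591/96 = 26.99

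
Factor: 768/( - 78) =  - 128/13 = - 2^7*13^(-1 ) 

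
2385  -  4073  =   - 1688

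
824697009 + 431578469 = 1256275478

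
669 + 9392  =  10061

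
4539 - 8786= -4247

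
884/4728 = 221/1182 = 0.19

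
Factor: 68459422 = 2^1*41^1*461^1*1811^1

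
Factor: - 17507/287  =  -61 = - 61^1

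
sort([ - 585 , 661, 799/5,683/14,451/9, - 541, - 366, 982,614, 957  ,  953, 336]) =[- 585,  -  541,  -  366, 683/14, 451/9, 799/5, 336,614,661,953, 957,982 ] 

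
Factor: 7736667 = 3^1*19^1*135731^1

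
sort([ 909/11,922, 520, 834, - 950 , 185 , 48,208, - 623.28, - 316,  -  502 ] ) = [ - 950, - 623.28, -502, - 316,48,909/11,185, 208,  520, 834, 922 ]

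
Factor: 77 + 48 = 5^3 = 125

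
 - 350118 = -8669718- - 8319600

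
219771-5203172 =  - 4983401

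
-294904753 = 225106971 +-520011724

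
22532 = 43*524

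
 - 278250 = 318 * ( - 875) 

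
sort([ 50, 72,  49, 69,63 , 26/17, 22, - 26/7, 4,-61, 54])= [ - 61, - 26/7, 26/17,4,22, 49, 50, 54,63,69 , 72] 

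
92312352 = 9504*9713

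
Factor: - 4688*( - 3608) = 2^7 * 11^1*41^1*293^1 = 16914304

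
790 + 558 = 1348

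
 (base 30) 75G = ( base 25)A8G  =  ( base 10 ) 6466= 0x1942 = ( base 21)EDJ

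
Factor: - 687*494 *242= - 2^2*3^1*11^2*13^1* 19^1*229^1 = - 82129476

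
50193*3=150579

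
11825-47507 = -35682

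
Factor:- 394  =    -  2^1*197^1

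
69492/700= 17373/175 = 99.27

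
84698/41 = 84698/41   =  2065.80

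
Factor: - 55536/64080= - 3^( - 1 )*5^( - 1)*13^1= -13/15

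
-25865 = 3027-28892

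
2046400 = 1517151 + 529249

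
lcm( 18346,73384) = 73384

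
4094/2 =2047 = 2047.00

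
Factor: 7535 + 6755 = 2^1*5^1 * 1429^1 = 14290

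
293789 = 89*3301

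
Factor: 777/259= 3 = 3^1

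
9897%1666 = 1567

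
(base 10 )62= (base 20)32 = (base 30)22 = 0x3E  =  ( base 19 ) 35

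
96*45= 4320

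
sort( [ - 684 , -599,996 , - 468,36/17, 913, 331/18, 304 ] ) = [ - 684,-599, - 468,36/17, 331/18, 304, 913,996 ]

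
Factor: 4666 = 2^1*2333^1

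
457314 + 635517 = 1092831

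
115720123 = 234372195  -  118652072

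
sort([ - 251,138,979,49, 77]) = [ - 251,49,77,138,979]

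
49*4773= 233877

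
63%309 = 63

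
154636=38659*4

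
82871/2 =41435 + 1/2 =41435.50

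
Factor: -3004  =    -  2^2 * 751^1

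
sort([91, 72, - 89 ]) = [ - 89, 72,91 ] 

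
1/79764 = 1/79764 = 0.00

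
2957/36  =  2957/36 =82.14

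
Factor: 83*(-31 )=  -  2573 = -31^1 * 83^1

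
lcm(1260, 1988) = 89460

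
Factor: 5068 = 2^2*7^1*181^1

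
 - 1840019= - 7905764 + 6065745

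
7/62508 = 7/62508 = 0.00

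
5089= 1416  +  3673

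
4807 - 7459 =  - 2652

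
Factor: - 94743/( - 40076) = 2^( - 2)* 3^3*11^2 * 29^1*43^( - 1)*233^( - 1)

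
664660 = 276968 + 387692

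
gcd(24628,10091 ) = 1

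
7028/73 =96 + 20/73 = 96.27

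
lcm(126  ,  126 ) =126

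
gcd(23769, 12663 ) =9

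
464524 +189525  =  654049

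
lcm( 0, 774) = 0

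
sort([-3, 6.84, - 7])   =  [ - 7,-3, 6.84]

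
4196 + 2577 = 6773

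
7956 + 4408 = 12364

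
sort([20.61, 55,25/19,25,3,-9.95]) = [ - 9.95,  25/19,3,20.61,25, 55]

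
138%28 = 26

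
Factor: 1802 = 2^1*17^1*53^1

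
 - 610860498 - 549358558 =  - 1160219056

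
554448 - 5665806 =  -  5111358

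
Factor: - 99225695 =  - 5^1 *19^1*47^1*71^1*313^1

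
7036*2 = 14072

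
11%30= 11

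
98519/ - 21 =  - 4692 + 13/21 = - 4691.38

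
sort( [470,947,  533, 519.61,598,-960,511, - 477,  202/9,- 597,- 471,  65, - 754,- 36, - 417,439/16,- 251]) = [- 960, - 754, - 597,  -  477 ,  -  471,- 417, - 251 ,  -  36,202/9,439/16,65,470, 511,519.61,533,  598  ,  947] 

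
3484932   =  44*79203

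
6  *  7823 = 46938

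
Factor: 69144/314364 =86/391 = 2^1*17^( - 1) * 23^( - 1)*43^1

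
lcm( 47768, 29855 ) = 238840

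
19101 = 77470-58369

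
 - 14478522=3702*( - 3911 )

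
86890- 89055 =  - 2165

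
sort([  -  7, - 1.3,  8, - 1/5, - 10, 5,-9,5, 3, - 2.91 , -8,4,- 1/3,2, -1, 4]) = [- 10, - 9, - 8,-7,-2.91, - 1.3, - 1, - 1/3  , -1/5, 2,  3, 4,  4 , 5, 5, 8]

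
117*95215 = 11140155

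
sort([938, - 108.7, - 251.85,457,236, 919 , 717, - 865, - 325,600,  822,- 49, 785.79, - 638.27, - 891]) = [ - 891, - 865, - 638.27, - 325, - 251.85,  -  108.7, - 49 , 236, 457,600,717, 785.79,822, 919, 938 ] 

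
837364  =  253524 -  - 583840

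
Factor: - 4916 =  - 2^2*1229^1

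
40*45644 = 1825760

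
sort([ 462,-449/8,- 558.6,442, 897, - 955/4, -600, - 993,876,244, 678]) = [-993,  -  600, - 558.6, - 955/4, - 449/8,244,442,462,678,876,897 ] 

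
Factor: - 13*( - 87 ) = 3^1 *13^1 *29^1 = 1131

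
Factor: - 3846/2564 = -2^( - 1)*3^1 = - 3/2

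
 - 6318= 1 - 6319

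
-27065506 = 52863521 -79929027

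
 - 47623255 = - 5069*9395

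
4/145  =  4/145= 0.03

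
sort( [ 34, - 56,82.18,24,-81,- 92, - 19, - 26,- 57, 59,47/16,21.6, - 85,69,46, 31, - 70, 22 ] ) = [-92,-85, - 81,-70,-57,- 56, - 26, - 19 , 47/16,21.6,22, 24,31,34,46,  59,69, 82.18] 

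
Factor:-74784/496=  - 4674/31 = -2^1*3^1 * 19^1*31^(  -  1)*41^1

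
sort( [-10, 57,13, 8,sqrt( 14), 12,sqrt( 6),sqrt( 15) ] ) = [ - 10,  sqrt(6),sqrt ( 14),  sqrt( 15),8,12, 13 , 57]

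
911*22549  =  20542139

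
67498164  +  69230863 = 136729027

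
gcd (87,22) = 1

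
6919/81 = 85+34/81 = 85.42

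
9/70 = 9/70 = 0.13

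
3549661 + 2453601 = 6003262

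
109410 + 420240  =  529650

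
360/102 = 3 + 9/17 = 3.53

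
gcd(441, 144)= 9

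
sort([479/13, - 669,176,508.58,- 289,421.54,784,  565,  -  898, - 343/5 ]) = [ - 898, - 669, - 289, - 343/5,479/13, 176,  421.54, 508.58,565,784]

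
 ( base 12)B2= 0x86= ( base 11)112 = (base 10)134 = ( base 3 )11222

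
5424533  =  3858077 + 1566456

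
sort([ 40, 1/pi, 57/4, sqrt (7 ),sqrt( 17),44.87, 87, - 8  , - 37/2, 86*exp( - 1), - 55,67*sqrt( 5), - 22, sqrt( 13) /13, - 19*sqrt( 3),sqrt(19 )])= [ - 55, - 19*sqrt( 3) , - 22, - 37/2, - 8,sqrt(13 ) /13,  1/pi,sqrt(7),sqrt( 17 ),  sqrt( 19), 57/4, 86*exp( - 1 ),40, 44.87, 87,67*sqrt ( 5) ] 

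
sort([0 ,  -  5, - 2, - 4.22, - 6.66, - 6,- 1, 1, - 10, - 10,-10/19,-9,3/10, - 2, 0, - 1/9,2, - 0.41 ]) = [ - 10, - 10, - 9, - 6.66, - 6 , - 5, - 4.22, - 2, - 2, - 1, - 10/19, - 0.41,-1/9, 0,0,3/10 , 1, 2] 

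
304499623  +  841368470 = 1145868093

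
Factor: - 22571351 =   -  11^1*317^1*6473^1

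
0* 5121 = 0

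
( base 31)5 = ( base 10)5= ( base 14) 5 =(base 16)5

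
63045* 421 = 26541945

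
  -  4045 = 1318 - 5363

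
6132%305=32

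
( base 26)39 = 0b1010111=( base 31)2P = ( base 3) 10020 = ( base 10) 87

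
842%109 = 79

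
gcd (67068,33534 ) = 33534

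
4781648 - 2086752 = 2694896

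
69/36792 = 23/12264  =  0.00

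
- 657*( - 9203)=6046371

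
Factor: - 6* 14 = -84 = - 2^2*3^1*7^1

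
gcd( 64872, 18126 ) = 954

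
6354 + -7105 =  - 751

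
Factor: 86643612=2^2 *3^2*11^1*218797^1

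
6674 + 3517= 10191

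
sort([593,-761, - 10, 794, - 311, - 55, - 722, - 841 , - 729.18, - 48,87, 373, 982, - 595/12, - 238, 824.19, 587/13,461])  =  [ - 841 ,  -  761, - 729.18, - 722 ,-311 , -238, -55,-595/12, - 48, - 10,587/13, 87,373, 461, 593,794, 824.19,982]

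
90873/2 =45436 + 1/2 = 45436.50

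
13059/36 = 362 + 3/4 = 362.75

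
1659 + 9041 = 10700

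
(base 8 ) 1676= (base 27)18D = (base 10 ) 958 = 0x3BE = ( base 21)23d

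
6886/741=9 + 217/741= 9.29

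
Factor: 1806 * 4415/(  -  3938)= - 3^1 * 5^1 * 7^1 * 11^( - 1 )*43^1 * 179^(  -  1 ) * 883^1= - 3986745/1969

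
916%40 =36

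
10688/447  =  23 + 407/447 = 23.91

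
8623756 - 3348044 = 5275712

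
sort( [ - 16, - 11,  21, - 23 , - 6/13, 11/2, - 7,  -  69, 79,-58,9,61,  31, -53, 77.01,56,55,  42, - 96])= [-96,-69,  -  58, - 53,-23,-16 ,-11, - 7, - 6/13,11/2,  9,21, 31, 42,  55,56, 61,  77.01,  79] 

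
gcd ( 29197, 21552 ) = 1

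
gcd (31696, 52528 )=112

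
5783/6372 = 5783/6372 = 0.91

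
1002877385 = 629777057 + 373100328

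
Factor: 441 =3^2*7^2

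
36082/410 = 18041/205 = 88.00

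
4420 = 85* 52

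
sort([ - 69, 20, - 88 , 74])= [-88,- 69,20, 74 ] 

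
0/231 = 0= 0.00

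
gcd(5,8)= 1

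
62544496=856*73066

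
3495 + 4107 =7602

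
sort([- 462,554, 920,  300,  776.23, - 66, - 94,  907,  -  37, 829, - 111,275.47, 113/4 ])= [ - 462 ,- 111, - 94, - 66 , -37,113/4, 275.47,300,554,  776.23,  829,907 , 920 ]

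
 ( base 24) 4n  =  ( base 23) 54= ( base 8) 167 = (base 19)65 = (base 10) 119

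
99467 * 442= 43964414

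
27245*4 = 108980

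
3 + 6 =9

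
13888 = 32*434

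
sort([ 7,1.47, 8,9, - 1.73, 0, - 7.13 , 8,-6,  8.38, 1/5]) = [ - 7.13, - 6 , -1.73, 0,1/5, 1.47, 7, 8, 8,  8.38, 9]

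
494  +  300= 794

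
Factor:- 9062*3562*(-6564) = 2^4* 3^1*13^1* 23^1*137^1*197^1 * 547^1 = 211878332016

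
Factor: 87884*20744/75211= 2^5*127^1*173^1*2593^1*75211^( - 1)  =  1823065696/75211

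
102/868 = 51/434 = 0.12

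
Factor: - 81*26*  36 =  - 75816 = -2^3*3^6 * 13^1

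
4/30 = 2/15= 0.13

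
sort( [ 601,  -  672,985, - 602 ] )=[ -672,  -  602, 601, 985] 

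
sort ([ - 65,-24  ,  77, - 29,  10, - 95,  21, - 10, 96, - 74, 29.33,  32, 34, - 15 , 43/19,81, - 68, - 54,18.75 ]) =[ - 95, - 74, - 68,-65, -54,-29,- 24, - 15, - 10,43/19, 10, 18.75, 21,29.33 , 32,34, 77, 81, 96 ] 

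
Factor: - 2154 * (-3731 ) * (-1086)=-8727719364= - 2^2 * 3^2*7^1 * 13^1*41^1 * 181^1*359^1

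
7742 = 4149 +3593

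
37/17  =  2+ 3/17= 2.18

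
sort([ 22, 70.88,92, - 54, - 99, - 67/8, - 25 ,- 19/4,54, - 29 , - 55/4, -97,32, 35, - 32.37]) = [-99, - 97, - 54, - 32.37,- 29, - 25, -55/4, - 67/8, - 19/4,22,32,35 , 54,  70.88, 92]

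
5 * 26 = 130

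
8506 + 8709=17215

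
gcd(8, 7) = 1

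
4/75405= 4/75405=0.00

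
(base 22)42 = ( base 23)3l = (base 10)90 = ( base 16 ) 5a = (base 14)66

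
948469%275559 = 121792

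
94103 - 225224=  - 131121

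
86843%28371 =1730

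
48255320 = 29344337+18910983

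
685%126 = 55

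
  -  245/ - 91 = 2  +  9/13 = 2.69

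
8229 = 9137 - 908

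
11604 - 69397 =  - 57793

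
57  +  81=138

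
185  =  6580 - 6395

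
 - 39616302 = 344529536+  -  384145838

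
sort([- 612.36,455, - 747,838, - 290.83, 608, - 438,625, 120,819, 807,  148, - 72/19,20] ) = [ - 747, - 612.36, - 438, - 290.83, - 72/19 , 20, 120,148,455,608, 625,807,819,838]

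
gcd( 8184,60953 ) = 1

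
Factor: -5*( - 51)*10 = 2^1 * 3^1  *5^2*17^1=2550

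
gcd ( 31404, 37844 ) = 4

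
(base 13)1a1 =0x12c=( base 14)176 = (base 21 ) E6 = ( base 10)300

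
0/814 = 0 = 0.00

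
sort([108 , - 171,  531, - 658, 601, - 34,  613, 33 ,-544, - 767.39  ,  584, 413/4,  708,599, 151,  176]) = [-767.39, - 658 ,- 544, - 171, - 34,33,413/4,  108, 151,176,  531,  584, 599,  601,613 , 708]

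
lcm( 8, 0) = 0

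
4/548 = 1/137 = 0.01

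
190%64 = 62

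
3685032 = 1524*2418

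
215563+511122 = 726685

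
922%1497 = 922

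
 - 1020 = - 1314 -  - 294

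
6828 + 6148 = 12976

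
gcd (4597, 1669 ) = 1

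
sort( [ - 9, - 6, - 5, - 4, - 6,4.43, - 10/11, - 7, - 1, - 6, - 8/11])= [ - 9, - 7, - 6, - 6,  -  6, - 5, - 4, - 1, - 10/11, - 8/11, 4.43 ]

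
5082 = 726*7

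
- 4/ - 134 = 2/67=   0.03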